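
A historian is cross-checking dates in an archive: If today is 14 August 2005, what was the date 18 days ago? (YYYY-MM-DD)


Start: 2005-08-14
Subtracting 18 days
Days already passed in August: 14
After going back through August: 4 more days to subtract
July 2005 has 31 days, need 4
Result: 2005-07-27

2005-07-27


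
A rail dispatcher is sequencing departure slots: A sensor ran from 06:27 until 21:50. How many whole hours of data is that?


Start: 06:27
End: 21:50
Hour difference: 21 - 6 = 15 hours
Minute difference: 50 - 27 = 23 minutes
Total minutes: 923
Complete hours: 923 / 60 = 15 (remainder 23)

15


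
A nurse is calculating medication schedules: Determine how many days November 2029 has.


Month: November
Year: 2029
November is a 30-day month
Total: 30 days

30


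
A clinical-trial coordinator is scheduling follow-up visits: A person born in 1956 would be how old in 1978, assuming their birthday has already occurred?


Birth year: 1956
Current year: 1978
Age = current year - birth year
Age = 1978 - 1956 = 22

22


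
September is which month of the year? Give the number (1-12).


Calendar month order:
8. August
9. September <--
10. October
September is month number 9

9


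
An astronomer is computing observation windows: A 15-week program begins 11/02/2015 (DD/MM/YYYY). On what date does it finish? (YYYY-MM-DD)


Start: 2015-02-11
Weeks to add: 15
Convert to days: 15 x 7 = 105 days
Add 105 days to 2015-02-11
Result: 2015-05-27

2015-05-27


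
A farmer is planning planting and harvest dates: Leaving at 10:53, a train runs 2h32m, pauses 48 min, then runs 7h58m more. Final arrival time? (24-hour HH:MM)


Depart: 10:53
Leg 1: +152 min -> 13:25
Layover: +48 min -> 14:13
Leg 2: +478 min -> 22:11
Total travel: 678 minutes = 11h 18m
Arrival: 22:11

22:11


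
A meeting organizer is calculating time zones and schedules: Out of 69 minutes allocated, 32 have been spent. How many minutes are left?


Total budget: 69 minutes
Time used: 32 minutes
Remaining: 69 - 32 = 37 minutes
Percent used: 46.4%
Percent remaining: 53.6%

37


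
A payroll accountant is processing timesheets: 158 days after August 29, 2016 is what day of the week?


Start: 2016-08-29 (Monday)
Step 1 - find target date: add 158 days
  2016-08-29 + 158 days = 2017-02-03
Step 2 - day of week:
  158 mod 7 = 4
  Monday + 4 days -> Friday
Result: Friday (2017-02-03)

Friday


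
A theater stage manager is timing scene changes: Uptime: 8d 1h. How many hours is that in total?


Days: 8
Extra hours: 1
Hours per day: 24
Days to hours: 8 x 24 = 192
Total: 192 + 1 = 193

193


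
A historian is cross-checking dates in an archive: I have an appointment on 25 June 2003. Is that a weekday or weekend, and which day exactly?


Date: 2003-06-25
January 1, 2003 is a Wednesday
Day of year: 176
Offset from Jan 1: 175 days
175 mod 7 = 0
Result: Wednesday

Wednesday


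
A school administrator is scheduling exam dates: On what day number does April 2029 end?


Month: April
Year: 2029
April is a 30-day month
Total: 30 days

30


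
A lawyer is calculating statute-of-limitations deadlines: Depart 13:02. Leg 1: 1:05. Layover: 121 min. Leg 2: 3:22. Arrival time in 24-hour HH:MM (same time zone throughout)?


Depart: 13:02
Leg 1: +65 min -> 14:07
Layover: +121 min -> 16:08
Leg 2: +202 min -> 19:30
Total travel: 388 minutes = 6h 28m
Arrival: 19:30

19:30


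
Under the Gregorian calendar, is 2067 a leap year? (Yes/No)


Year: 2067
Divisible by 4? 2067 / 4 = 516.75 -> No
Not divisible by 4, so NOT a leap year

No


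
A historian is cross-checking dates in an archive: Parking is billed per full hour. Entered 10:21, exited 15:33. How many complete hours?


Start: 10:21
End: 15:33
Hour difference: 15 - 10 = 5 hours
Minute difference: 33 - 21 = 12 minutes
Total minutes: 312
Complete hours: 312 / 60 = 5 (remainder 12)

5


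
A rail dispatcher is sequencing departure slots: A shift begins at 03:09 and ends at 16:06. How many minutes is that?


Start time: 03:09 = 189 minutes from midnight
End time: 16:06 = 966 minutes from midnight
Difference: 966 - 189 = 777 minutes
That is 12 hours and 57 minutes

777


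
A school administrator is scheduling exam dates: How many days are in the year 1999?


Year: 1999
Check leap year rules:
Divisible by 4? No
1999 is not a leap year
Days: 365

365


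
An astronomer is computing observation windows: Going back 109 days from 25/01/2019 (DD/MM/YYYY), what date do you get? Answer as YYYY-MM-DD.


Start: 2019-01-25
Subtracting 109 days
Days already passed in January: 25
After going back through January: 84 more days to subtract
December 2018: 31 days, 53 remaining
November 2018: 30 days, 23 remaining
October 2018 has 31 days, need 23
Result: 2018-10-08

2018-10-08


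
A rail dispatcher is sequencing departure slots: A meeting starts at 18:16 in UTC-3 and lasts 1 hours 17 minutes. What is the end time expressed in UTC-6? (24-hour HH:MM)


Start: 18:16 in UTC-3
Step 1 - add duration:
  minutes: 16 + 17 = 33
  hours: 18 + 1 + 0 = 19
  end in UTC-3: 19:33
Step 2 - convert UTC-3 -> UTC-6:
  offset difference: -6 - (-3) = -3 hours
  19 + (-3) = 16 -> mod 24 = 16
Result: 16:33 in UTC-6

16:33


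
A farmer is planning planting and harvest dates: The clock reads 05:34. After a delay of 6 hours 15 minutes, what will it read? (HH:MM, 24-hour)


Start time: 05:34
Adding: 6 hours 15 minutes
Minutes: 34 + 15 = 49
Hours: 5 + 6 + 0 = 11
Result: 11:49

11:49


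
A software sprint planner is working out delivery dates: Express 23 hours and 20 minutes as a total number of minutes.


Hours: 23
Extra minutes: 20
Minutes per hour: 60
Hours to minutes: 23 x 60 = 1380
Total: 1380 + 20 = 1400

1400


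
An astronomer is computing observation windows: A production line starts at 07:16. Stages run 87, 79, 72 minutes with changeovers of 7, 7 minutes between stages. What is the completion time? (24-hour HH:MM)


Start: 07:16 = 436 min from midnight
  after task 1 (87 min): 08:43
  after break (7 min): 08:50
  after task 2 (79 min): 10:09
  after break (7 min): 10:16
  after task 3 (72 min): 11:28
Total elapsed: 252 minutes
End time: 11:28

11:28


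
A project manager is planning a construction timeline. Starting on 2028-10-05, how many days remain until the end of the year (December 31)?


Start: October 05, 2028
End: December 31, 2028
Days left in October: 26
November: 30
December: 31
Sum of remaining months: 61
Total: 26 + 61 = 87

87


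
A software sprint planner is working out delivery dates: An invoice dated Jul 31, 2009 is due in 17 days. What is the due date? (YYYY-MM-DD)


Start: 2009-07-31
Adding 17 days
Days remaining in July: 0
After July: 17 days still to add
August 2009 has 31 days, need 17
Result: 2009-08-17

2009-08-17


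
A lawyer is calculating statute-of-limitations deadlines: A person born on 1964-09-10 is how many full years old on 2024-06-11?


Birth: 1964-09-10
Reference: 2024-06-11
Year difference: 2024 - 1964 = 60
Has birthday (09-10) occurred by 06-11? No
Birthday not yet reached this year -> subtract 1
Age in full years: 59

59


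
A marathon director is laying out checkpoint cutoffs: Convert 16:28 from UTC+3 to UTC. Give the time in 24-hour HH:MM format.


Local time: 16:28 at UTC+3 (offset 3h)
Target zone: UTC (offset 0h)
Difference: 0 - (3) = -3 hours
Calculation: 16 + (-3) = 13
Result: 13:28

13:28


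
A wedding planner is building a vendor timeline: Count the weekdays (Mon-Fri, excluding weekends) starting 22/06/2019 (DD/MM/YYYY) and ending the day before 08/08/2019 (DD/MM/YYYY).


Start: 2019-06-22 (Saturday)
End (exclusive): 2019-08-08 (Thursday)
Total calendar days: 47
Full weeks: 47 // 7 = 6 -> 30 weekdays
Remaining 5 days starting on Saturday:
  Sat(-), Sun(-), Mon(w), Tue(w), Wed(w) -> 3 weekdays
Total business days: 30 + 3 = 33

33


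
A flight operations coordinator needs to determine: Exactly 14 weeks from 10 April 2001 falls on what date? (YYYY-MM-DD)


Start: 2001-04-10
Weeks to add: 14
Convert to days: 14 x 7 = 98 days
Add 98 days to 2001-04-10
Result: 2001-07-17

2001-07-17


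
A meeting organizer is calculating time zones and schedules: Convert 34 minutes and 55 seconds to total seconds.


Minutes: 34
Extra seconds: 55
Seconds per minute: 60
Minutes to seconds: 34 x 60 = 2040
Total: 2040 + 55 = 2095

2095


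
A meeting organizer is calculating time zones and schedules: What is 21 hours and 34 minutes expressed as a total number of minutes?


Hours: 21
Minutes: 34
Convert hours to minutes: 21 x 60 = 1260
Add remaining minutes: 1260 + 34 = 1294

1294


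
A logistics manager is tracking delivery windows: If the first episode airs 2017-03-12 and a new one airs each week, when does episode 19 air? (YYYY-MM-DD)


First occurrence: 2017-03-12 (occurrence 1)
Each occurrence is 7 days after the previous.
Occurrence 19 is 18 weeks after the first.
18 weeks = 126 days
2017-03-12 + 126 days = 2017-07-16

2017-07-16


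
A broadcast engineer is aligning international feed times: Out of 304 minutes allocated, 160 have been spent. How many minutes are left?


Total budget: 304 minutes
Time used: 160 minutes
Remaining: 304 - 160 = 144 minutes
Percent used: 52.6%
Percent remaining: 47.4%

144


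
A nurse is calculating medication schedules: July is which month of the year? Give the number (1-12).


Calendar month order:
6. June
7. July <--
8. August
July is month number 7

7


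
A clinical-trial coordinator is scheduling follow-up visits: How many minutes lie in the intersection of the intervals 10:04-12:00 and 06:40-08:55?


Interval A: [604, 720] minutes from midnight
Interval B: [400, 535] minutes from midnight
Overlap start = max(604, 400) = 604
Overlap end = min(720, 535) = 535
End <= start, so the intervals do not overlap: 0 minutes

0


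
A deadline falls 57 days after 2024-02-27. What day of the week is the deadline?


Start: 2024-02-27 (Tuesday)
Step 1 - find target date: add 57 days
  2024-02-27 + 57 days = 2024-04-24
Step 2 - day of week:
  57 mod 7 = 1
  Tuesday + 1 days -> Wednesday
Result: Wednesday (2024-04-24)

Wednesday


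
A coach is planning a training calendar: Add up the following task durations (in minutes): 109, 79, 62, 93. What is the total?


Durations: 109, 79, 62, 93
Running sum: 109
+ 79 = 188
+ 62 = 250
+ 93 = 343
Total duration: 343 minutes
That is 5 hours and 43 minutes

343


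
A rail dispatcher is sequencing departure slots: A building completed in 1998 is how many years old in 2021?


Birth year: 1998
Current year: 2021
Age = current year - birth year
Age = 2021 - 1998 = 23

23


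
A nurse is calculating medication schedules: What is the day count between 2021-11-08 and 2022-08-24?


Start date: 2021-11-08
End date: 2022-08-24
Nov 2021: +23 days
Dec 2021: +31 days
Jan 2022: +31 days
... (7 more months)
Total: 289 days

289


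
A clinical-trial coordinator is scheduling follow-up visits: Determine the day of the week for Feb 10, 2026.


Date: 2026-02-10
January 1, 2026 is a Thursday
Day of year: 41
Offset from Jan 1: 40 days
40 mod 7 = 5
Result: Tuesday

Tuesday


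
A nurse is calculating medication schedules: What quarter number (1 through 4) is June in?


Month: June (month 6)
Q1: January-March (months 1-3)
Q2: April-June (months 4-6)
Q3: July-September (months 7-9)
Q4: October-December (months 10-12)
Month 6 falls in Q2

2


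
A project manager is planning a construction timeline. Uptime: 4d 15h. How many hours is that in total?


Days: 4
Extra hours: 15
Hours per day: 24
Days to hours: 4 x 24 = 96
Total: 96 + 15 = 111

111


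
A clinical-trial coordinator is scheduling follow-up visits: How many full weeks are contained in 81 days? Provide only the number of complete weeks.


Total days: 81
Days per week: 7
Division: 81 / 7 = 11 remainder 4
Complete weeks: 11
Remaining days: 4

11


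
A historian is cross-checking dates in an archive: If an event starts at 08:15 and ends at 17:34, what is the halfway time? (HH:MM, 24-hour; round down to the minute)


Start time: 08:15 = 495 minutes from midnight
End time: 17:34 = 1054 minutes from midnight
Sum: 495 + 1054 = 1549
Midpoint: 1549 / 2 = 774 minutes
Convert: 774 / 60 = 12 hours, 54 minutes
Result: 12:54

12:54


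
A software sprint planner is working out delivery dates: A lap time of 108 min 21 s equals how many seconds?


Minutes: 108
Seconds: 21
Convert minutes to seconds: 108 x 60 = 6480
Add remaining seconds: 6480 + 21 = 6501

6501


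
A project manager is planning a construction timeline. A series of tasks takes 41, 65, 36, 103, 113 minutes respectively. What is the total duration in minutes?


Durations: 41, 65, 36, 103, 113
Running sum: 41
+ 65 = 106
+ 36 = 142
+ 103 = 245
+ 113 = 358
Total duration: 358 minutes
That is 5 hours and 58 minutes

358


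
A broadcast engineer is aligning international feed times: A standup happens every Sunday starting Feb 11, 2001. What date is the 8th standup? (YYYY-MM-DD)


First occurrence: 2001-02-11 (occurrence 1)
Each occurrence is 7 days after the previous.
Occurrence 8 is 7 weeks after the first.
7 weeks = 49 days
2001-02-11 + 49 days = 2001-04-01

2001-04-01


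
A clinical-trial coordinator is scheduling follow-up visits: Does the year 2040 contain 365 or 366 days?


Year: 2040
Check leap year rules:
Divisible by 4? Yes
Divisible by 100? No
2040 is a leap year
Days: 366

366


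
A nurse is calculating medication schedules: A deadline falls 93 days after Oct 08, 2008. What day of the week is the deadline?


Start: 2008-10-08 (Wednesday)
Step 1 - find target date: add 93 days
  2008-10-08 + 93 days = 2009-01-09
Step 2 - day of week:
  93 mod 7 = 2
  Wednesday + 2 days -> Friday
Result: Friday (2009-01-09)

Friday


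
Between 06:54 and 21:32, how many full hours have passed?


Start: 06:54
End: 21:32
Hour difference: 21 - 6 = 15 hours
Minute difference: 32 - 54 = -22 minutes
Total minutes: 878
Complete hours: 878 / 60 = 14 (remainder 38)

14


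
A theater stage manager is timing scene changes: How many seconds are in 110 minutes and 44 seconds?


Minutes: 110
Extra seconds: 44
Seconds per minute: 60
Minutes to seconds: 110 x 60 = 6600
Total: 6600 + 44 = 6644

6644


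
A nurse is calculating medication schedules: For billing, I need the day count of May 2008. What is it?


Month: May
Year: 2008
May is a 31-day month
Total: 31 days

31


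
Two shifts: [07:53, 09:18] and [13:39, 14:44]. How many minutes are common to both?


Interval A: [473, 558] minutes from midnight
Interval B: [819, 884] minutes from midnight
Overlap start = max(473, 819) = 819
Overlap end = min(558, 884) = 558
End <= start, so the intervals do not overlap: 0 minutes

0


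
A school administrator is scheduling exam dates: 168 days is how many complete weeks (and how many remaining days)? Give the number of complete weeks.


Total days: 168
Days per week: 7
Division: 168 / 7 = 24 remainder 0
Complete weeks: 24
Remaining days: 0

24


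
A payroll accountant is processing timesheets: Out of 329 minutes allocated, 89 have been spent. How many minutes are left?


Total budget: 329 minutes
Time used: 89 minutes
Remaining: 329 - 89 = 240 minutes
Percent used: 27.1%
Percent remaining: 72.9%

240


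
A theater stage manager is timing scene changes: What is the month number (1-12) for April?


Calendar month order:
3. March
4. April <--
5. May
April is month number 4

4


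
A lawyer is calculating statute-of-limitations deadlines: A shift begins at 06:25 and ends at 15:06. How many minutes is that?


Start time: 06:25 = 385 minutes from midnight
End time: 15:06 = 906 minutes from midnight
Difference: 906 - 385 = 521 minutes
That is 8 hours and 41 minutes

521


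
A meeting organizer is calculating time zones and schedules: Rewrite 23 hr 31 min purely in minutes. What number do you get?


Hours: 23
Extra minutes: 31
Minutes per hour: 60
Hours to minutes: 23 x 60 = 1380
Total: 1380 + 31 = 1411

1411


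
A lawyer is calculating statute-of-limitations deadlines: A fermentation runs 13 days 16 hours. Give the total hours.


Days: 13
Extra hours: 16
Hours per day: 24
Days to hours: 13 x 24 = 312
Total: 312 + 16 = 328

328


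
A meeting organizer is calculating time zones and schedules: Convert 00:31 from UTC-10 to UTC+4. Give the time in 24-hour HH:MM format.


Local time: 00:31 at UTC-10 (offset -10h)
Target zone: UTC+4 (offset 4h)
Difference: 4 - (-10) = 14 hours
Calculation: 0 + (14) = 14
Result: 14:31

14:31


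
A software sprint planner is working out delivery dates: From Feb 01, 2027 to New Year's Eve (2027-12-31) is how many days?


Start: February 01, 2027
End: December 31, 2027
Days left in February: 27
March: 31
April: 30
May: 31
June: 30
... plus remaining months
Sum of remaining months: 306
Total: 27 + 306 = 333

333


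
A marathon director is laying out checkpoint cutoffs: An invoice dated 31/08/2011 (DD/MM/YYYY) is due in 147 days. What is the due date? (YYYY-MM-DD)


Start: 2011-08-31
Adding 147 days
Days remaining in August: 0
After August: 147 days still to add
September 2011: 30 days, 117 remaining
October 2011: 31 days, 86 remaining
November 2011: 30 days, 56 remaining
December 2011: 31 days, 25 remaining
Result: 2012-01-25

2012-01-25


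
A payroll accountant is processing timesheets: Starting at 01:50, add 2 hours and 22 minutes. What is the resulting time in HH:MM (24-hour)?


Start time: 01:50
Adding: 2 hours 22 minutes
Minutes: 50 + 22 = 72
Minute overflow: 72 >= 60, so carry 1 hour, minutes = 12
Hours: 1 + 2 + 1 = 4
Result: 04:12

04:12


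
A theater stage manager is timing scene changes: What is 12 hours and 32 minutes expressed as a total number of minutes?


Hours: 12
Minutes: 32
Convert hours to minutes: 12 x 60 = 720
Add remaining minutes: 720 + 32 = 752

752


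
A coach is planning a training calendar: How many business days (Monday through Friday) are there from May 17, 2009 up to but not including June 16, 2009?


Start: 2009-05-17 (Sunday)
End (exclusive): 2009-06-16 (Tuesday)
Total calendar days: 30
Full weeks: 30 // 7 = 4 -> 20 weekdays
Remaining 2 days starting on Sunday:
  Sun(-), Mon(w) -> 1 weekdays
Total business days: 20 + 1 = 21

21


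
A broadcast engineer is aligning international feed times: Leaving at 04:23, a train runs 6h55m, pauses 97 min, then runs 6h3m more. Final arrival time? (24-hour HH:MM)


Depart: 04:23
Leg 1: +415 min -> 11:18
Layover: +97 min -> 12:55
Leg 2: +363 min -> 18:58
Total travel: 875 minutes = 14h 35m
Arrival: 18:58

18:58


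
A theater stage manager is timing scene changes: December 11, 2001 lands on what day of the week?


Date: 2001-12-11
January 1, 2001 is a Monday
Day of year: 345
Offset from Jan 1: 344 days
344 mod 7 = 1
Result: Tuesday

Tuesday


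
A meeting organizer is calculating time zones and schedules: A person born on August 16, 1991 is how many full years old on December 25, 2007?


Birth: 1991-08-16
Reference: 2007-12-25
Year difference: 2007 - 1991 = 16
Has birthday (08-16) occurred by 12-25? Yes
Age in full years: 16

16


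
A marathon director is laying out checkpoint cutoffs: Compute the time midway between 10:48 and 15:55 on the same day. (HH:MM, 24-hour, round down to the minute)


Start time: 10:48 = 648 minutes from midnight
End time: 15:55 = 955 minutes from midnight
Sum: 648 + 955 = 1603
Midpoint: 1603 / 2 = 801 minutes
Convert: 801 / 60 = 13 hours, 21 minutes
Result: 13:21

13:21


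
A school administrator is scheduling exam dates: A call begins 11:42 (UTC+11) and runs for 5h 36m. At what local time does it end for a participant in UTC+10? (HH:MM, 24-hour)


Start: 11:42 in UTC+11
Step 1 - add duration:
  minutes: 42 + 36 = 78 (carry 1h)
  hours: 11 + 5 + 1 = 17
  end in UTC+11: 17:18
Step 2 - convert UTC+11 -> UTC+10:
  offset difference: 10 - (11) = -1 hours
  17 + (-1) = 16 -> mod 24 = 16
Result: 16:18 in UTC+10

16:18


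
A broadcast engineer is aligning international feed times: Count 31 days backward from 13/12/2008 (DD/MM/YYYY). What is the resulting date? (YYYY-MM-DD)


Start: 2008-12-13
Subtracting 31 days
Days already passed in December: 13
After going back through December: 18 more days to subtract
November 2008 has 30 days, need 18
Result: 2008-11-12

2008-11-12


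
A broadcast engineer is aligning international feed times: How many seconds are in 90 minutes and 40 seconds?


Minutes: 90
Seconds: 40
Convert minutes to seconds: 90 x 60 = 5400
Add remaining seconds: 5400 + 40 = 5440

5440


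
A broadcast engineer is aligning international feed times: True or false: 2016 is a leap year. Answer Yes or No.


Year: 2016
Divisible by 4? 2016 / 4 = 504.0 -> Yes
Divisible by 100? 2016 / 100 = 20.16 -> No
Divisible by 4 but not 100, so it IS a leap year

Yes


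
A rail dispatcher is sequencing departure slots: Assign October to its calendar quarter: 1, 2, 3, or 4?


Month: October (month 10)
Q1: January-March (months 1-3)
Q2: April-June (months 4-6)
Q3: July-September (months 7-9)
Q4: October-December (months 10-12)
Month 10 falls in Q4

4


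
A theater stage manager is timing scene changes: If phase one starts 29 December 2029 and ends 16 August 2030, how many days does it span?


Start date: 2029-12-29
End date: 2030-08-16
Dec 2029: +3 days
Jan 2030: +31 days
Feb 2030: +28 days
... (6 more months)
Total: 230 days

230


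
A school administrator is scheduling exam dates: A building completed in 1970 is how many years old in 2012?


Birth year: 1970
Current year: 2012
Age = current year - birth year
Age = 2012 - 1970 = 42

42


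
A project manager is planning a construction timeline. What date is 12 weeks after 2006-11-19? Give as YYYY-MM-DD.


Start: 2006-11-19
Weeks to add: 12
Convert to days: 12 x 7 = 84 days
Add 84 days to 2006-11-19
Result: 2007-02-11

2007-02-11


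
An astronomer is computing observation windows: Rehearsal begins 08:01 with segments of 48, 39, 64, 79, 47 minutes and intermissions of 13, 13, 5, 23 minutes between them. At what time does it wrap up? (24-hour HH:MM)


Start: 08:01 = 481 min from midnight
  after task 1 (48 min): 08:49
  after break (13 min): 09:02
  after task 2 (39 min): 09:41
  after break (13 min): 09:54
  after task 3 (64 min): 10:58
  after break (5 min): 11:03
  after task 4 (79 min): 12:22
  after break (23 min): 12:45
  after task 5 (47 min): 13:32
Total elapsed: 331 minutes
End time: 13:32

13:32


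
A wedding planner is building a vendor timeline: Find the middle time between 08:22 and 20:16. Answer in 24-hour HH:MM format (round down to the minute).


Start time: 08:22 = 502 minutes from midnight
End time: 20:16 = 1216 minutes from midnight
Sum: 502 + 1216 = 1718
Midpoint: 1718 / 2 = 859 minutes
Convert: 859 / 60 = 14 hours, 19 minutes
Result: 14:19

14:19


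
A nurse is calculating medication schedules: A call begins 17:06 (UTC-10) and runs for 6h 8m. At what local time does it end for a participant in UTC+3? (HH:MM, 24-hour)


Start: 17:06 in UTC-10
Step 1 - add duration:
  minutes: 6 + 8 = 14
  hours: 17 + 6 + 0 = 23
  end in UTC-10: 23:14
Step 2 - convert UTC-10 -> UTC+3:
  offset difference: 3 - (-10) = 13 hours
  23 + (13) = 36 -> mod 24 = 12
Result: 12:14 in UTC+3

12:14


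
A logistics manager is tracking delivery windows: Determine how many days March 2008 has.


Month: March
Year: 2008
March is a 31-day month
Total: 31 days

31


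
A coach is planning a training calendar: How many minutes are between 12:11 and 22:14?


Start time: 12:11 = 731 minutes from midnight
End time: 22:14 = 1334 minutes from midnight
Difference: 1334 - 731 = 603 minutes
That is 10 hours and 3 minutes

603


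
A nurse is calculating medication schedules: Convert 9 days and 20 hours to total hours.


Days: 9
Extra hours: 20
Hours per day: 24
Days to hours: 9 x 24 = 216
Total: 216 + 20 = 236

236


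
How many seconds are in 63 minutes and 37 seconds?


Minutes: 63
Seconds: 37
Convert minutes to seconds: 63 x 60 = 3780
Add remaining seconds: 3780 + 37 = 3817

3817


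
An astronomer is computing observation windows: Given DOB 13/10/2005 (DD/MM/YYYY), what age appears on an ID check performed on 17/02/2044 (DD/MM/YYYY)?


Birth: 2005-10-13
Reference: 2044-02-17
Year difference: 2044 - 2005 = 39
Has birthday (10-13) occurred by 02-17? No
Birthday not yet reached this year -> subtract 1
Age in full years: 38

38


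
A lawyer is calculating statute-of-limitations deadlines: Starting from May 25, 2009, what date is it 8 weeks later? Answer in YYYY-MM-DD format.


Start: 2009-05-25
Weeks to add: 8
Convert to days: 8 x 7 = 56 days
Add 56 days to 2009-05-25
Result: 2009-07-20

2009-07-20


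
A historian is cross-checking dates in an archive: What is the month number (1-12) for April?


Calendar month order:
3. March
4. April <--
5. May
April is month number 4

4


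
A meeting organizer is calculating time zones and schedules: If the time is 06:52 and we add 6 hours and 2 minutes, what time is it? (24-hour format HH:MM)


Start time: 06:52
Adding: 6 hours 2 minutes
Minutes: 52 + 2 = 54
Hours: 6 + 6 + 0 = 12
Result: 12:54

12:54


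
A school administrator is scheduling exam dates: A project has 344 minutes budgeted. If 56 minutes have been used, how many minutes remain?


Total budget: 344 minutes
Time used: 56 minutes
Remaining: 344 - 56 = 288 minutes
Percent used: 16.3%
Percent remaining: 83.7%

288


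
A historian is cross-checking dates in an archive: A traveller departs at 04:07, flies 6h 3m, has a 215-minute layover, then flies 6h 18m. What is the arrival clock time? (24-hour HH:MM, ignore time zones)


Depart: 04:07
Leg 1: +363 min -> 10:10
Layover: +215 min -> 13:45
Leg 2: +378 min -> 20:03
Total travel: 956 minutes = 15h 56m
Arrival: 20:03

20:03


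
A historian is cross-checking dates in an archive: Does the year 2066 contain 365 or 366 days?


Year: 2066
Check leap year rules:
Divisible by 4? No
2066 is not a leap year
Days: 365

365


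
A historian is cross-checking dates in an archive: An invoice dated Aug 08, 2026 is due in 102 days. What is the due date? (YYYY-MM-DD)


Start: 2026-08-08
Adding 102 days
Days remaining in August: 23
After August: 79 days still to add
September 2026: 30 days, 49 remaining
October 2026: 31 days, 18 remaining
November 2026 has 30 days, need 18
Result: 2026-11-18

2026-11-18


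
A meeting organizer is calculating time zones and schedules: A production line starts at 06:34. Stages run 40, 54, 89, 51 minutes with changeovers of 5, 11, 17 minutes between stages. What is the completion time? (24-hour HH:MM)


Start: 06:34 = 394 min from midnight
  after task 1 (40 min): 07:14
  after break (5 min): 07:19
  after task 2 (54 min): 08:13
  after break (11 min): 08:24
  after task 3 (89 min): 09:53
  after break (17 min): 10:10
  after task 4 (51 min): 11:01
Total elapsed: 267 minutes
End time: 11:01

11:01


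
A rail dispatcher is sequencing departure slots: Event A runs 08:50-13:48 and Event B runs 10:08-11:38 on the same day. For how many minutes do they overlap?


Interval A: [530, 828] minutes from midnight
Interval B: [608, 698] minutes from midnight
Overlap start = max(530, 608) = 608
Overlap end = min(828, 698) = 698
Overlap = 698 - 608 = 90 minutes

90


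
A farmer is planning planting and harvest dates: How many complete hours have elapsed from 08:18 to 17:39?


Start: 08:18
End: 17:39
Hour difference: 17 - 8 = 9 hours
Minute difference: 39 - 18 = 21 minutes
Total minutes: 561
Complete hours: 561 / 60 = 9 (remainder 21)

9


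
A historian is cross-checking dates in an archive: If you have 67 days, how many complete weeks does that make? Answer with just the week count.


Total days: 67
Days per week: 7
Division: 67 / 7 = 9 remainder 4
Complete weeks: 9
Remaining days: 4

9


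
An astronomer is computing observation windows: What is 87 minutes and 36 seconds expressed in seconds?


Minutes: 87
Extra seconds: 36
Seconds per minute: 60
Minutes to seconds: 87 x 60 = 5220
Total: 5220 + 36 = 5256

5256


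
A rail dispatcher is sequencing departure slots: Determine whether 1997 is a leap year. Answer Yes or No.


Year: 1997
Divisible by 4? 1997 / 4 = 499.25 -> No
Not divisible by 4, so NOT a leap year

No


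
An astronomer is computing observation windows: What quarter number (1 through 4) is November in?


Month: November (month 11)
Q1: January-March (months 1-3)
Q2: April-June (months 4-6)
Q3: July-September (months 7-9)
Q4: October-December (months 10-12)
Month 11 falls in Q4

4


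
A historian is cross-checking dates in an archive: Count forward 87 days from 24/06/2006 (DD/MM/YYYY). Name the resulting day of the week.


Start: 2006-06-24 (Saturday)
Step 1 - find target date: add 87 days
  2006-06-24 + 87 days = 2006-09-19
Step 2 - day of week:
  87 mod 7 = 3
  Saturday + 3 days -> Tuesday
Result: Tuesday (2006-09-19)

Tuesday


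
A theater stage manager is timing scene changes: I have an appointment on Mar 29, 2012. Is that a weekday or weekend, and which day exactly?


Date: 2012-03-29
January 1, 2012 is a Sunday
Day of year: 89
Offset from Jan 1: 88 days
88 mod 7 = 4
Result: Thursday

Thursday


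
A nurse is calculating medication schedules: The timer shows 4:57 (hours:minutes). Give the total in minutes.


Hours: 4
Minutes: 57
Convert hours to minutes: 4 x 60 = 240
Add remaining minutes: 240 + 57 = 297

297


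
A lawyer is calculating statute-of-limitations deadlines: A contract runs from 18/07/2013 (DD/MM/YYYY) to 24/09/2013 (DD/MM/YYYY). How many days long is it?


Start date: 2013-07-18
End date: 2013-09-24
Jul 2013: +14 days
Aug 2013: +31 days
Sep 2013: +23 days
Total: 68 days

68


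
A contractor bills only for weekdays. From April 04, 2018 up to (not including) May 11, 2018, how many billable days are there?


Start: 2018-04-04 (Wednesday)
End (exclusive): 2018-05-11 (Friday)
Total calendar days: 37
Full weeks: 37 // 7 = 5 -> 25 weekdays
Remaining 2 days starting on Wednesday:
  Wed(w), Thu(w) -> 2 weekdays
Total business days: 25 + 2 = 27

27


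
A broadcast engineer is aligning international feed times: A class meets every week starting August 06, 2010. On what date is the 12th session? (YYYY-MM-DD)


First occurrence: 2010-08-06 (occurrence 1)
Each occurrence is 7 days after the previous.
Occurrence 12 is 11 weeks after the first.
11 weeks = 77 days
2010-08-06 + 77 days = 2010-10-22

2010-10-22


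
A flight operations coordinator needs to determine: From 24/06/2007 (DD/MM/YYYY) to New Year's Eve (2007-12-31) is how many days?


Start: June 24, 2007
End: December 31, 2007
Days left in June: 6
July: 31
August: 31
September: 30
October: 31
... plus remaining months
Sum of remaining months: 184
Total: 6 + 184 = 190

190


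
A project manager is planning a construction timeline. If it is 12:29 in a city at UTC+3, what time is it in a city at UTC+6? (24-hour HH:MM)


Local time: 12:29 at UTC+3 (offset 3h)
Target zone: UTC+6 (offset 6h)
Difference: 6 - (3) = 3 hours
Calculation: 12 + (3) = 15
Result: 15:29

15:29


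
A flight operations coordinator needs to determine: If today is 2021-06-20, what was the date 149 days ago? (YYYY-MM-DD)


Start: 2021-06-20
Subtracting 149 days
Days already passed in June: 20
After going back through June: 129 more days to subtract
May 2021: 31 days, 98 remaining
April 2021: 30 days, 68 remaining
March 2021: 31 days, 37 remaining
February 2021: 28 days, 9 remaining
Result: 2021-01-22

2021-01-22


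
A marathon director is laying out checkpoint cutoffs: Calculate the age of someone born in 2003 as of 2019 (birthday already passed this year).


Birth year: 2003
Current year: 2019
Age = current year - birth year
Age = 2019 - 2003 = 16

16


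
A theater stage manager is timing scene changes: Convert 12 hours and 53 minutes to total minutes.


Hours: 12
Extra minutes: 53
Minutes per hour: 60
Hours to minutes: 12 x 60 = 720
Total: 720 + 53 = 773

773


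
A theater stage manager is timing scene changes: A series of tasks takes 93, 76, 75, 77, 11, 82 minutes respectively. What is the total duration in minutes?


Durations: 93, 76, 75, 77, 11, 82
Running sum: 93
+ 76 = 169
+ 75 = 244
+ 77 = 321
+ 11 = 332
+ 82 = 414
Total duration: 414 minutes
That is 6 hours and 54 minutes

414


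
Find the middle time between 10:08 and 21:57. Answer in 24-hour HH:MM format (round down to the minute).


Start time: 10:08 = 608 minutes from midnight
End time: 21:57 = 1317 minutes from midnight
Sum: 608 + 1317 = 1925
Midpoint: 1925 / 2 = 962 minutes
Convert: 962 / 60 = 16 hours, 2 minutes
Result: 16:02

16:02


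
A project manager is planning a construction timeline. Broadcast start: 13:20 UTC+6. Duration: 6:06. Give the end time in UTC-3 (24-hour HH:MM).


Start: 13:20 in UTC+6
Step 1 - add duration:
  minutes: 20 + 6 = 26
  hours: 13 + 6 + 0 = 19
  end in UTC+6: 19:26
Step 2 - convert UTC+6 -> UTC-3:
  offset difference: -3 - (6) = -9 hours
  19 + (-9) = 10 -> mod 24 = 10
Result: 10:26 in UTC-3

10:26


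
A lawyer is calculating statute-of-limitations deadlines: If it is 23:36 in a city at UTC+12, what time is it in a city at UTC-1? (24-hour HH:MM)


Local time: 23:36 at UTC+12 (offset 12h)
Target zone: UTC-1 (offset -1h)
Difference: -1 - (12) = -13 hours
Calculation: 23 + (-13) = 10
Result: 10:36

10:36


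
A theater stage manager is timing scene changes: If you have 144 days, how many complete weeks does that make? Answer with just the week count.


Total days: 144
Days per week: 7
Division: 144 / 7 = 20 remainder 4
Complete weeks: 20
Remaining days: 4

20


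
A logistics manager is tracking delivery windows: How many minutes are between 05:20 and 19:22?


Start time: 05:20 = 320 minutes from midnight
End time: 19:22 = 1162 minutes from midnight
Difference: 1162 - 320 = 842 minutes
That is 14 hours and 2 minutes

842


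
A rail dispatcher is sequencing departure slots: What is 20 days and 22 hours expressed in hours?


Days: 20
Extra hours: 22
Hours per day: 24
Days to hours: 20 x 24 = 480
Total: 480 + 22 = 502

502


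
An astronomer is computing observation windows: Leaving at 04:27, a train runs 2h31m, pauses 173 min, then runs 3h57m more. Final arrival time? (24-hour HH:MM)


Depart: 04:27
Leg 1: +151 min -> 06:58
Layover: +173 min -> 09:51
Leg 2: +237 min -> 13:48
Total travel: 561 minutes = 9h 21m
Arrival: 13:48

13:48


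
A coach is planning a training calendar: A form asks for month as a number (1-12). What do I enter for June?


Calendar month order:
5. May
6. June <--
7. July
June is month number 6

6


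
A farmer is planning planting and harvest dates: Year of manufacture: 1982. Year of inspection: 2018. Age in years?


Birth year: 1982
Current year: 2018
Age = current year - birth year
Age = 2018 - 1982 = 36

36


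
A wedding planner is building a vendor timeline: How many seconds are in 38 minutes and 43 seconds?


Minutes: 38
Seconds: 43
Convert minutes to seconds: 38 x 60 = 2280
Add remaining seconds: 2280 + 43 = 2323

2323


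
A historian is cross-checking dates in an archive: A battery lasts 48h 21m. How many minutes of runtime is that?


Hours: 48
Extra minutes: 21
Minutes per hour: 60
Hours to minutes: 48 x 60 = 2880
Total: 2880 + 21 = 2901

2901


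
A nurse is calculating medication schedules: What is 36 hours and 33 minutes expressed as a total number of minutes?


Hours: 36
Minutes: 33
Convert hours to minutes: 36 x 60 = 2160
Add remaining minutes: 2160 + 33 = 2193

2193


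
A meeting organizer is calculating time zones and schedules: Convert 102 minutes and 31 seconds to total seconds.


Minutes: 102
Extra seconds: 31
Seconds per minute: 60
Minutes to seconds: 102 x 60 = 6120
Total: 6120 + 31 = 6151

6151


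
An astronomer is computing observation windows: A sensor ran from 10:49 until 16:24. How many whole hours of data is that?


Start: 10:49
End: 16:24
Hour difference: 16 - 10 = 6 hours
Minute difference: 24 - 49 = -25 minutes
Total minutes: 335
Complete hours: 335 / 60 = 5 (remainder 35)

5


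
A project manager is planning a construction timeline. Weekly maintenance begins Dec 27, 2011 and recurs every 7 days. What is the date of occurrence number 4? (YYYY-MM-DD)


First occurrence: 2011-12-27 (occurrence 1)
Each occurrence is 7 days after the previous.
Occurrence 4 is 3 weeks after the first.
3 weeks = 21 days
2011-12-27 + 21 days = 2012-01-17

2012-01-17


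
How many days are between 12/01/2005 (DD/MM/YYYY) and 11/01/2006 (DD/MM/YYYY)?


Start date: 2005-01-12
End date: 2006-01-11
Jan 2005: +20 days
Feb 2005: +28 days
Mar 2005: +31 days
... (10 more months)
Total: 364 days

364


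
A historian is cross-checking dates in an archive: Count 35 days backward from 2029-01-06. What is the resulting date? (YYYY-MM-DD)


Start: 2029-01-06
Subtracting 35 days
Days already passed in January: 6
After going back through January: 29 more days to subtract
December 2028 has 31 days, need 29
Result: 2028-12-02

2028-12-02


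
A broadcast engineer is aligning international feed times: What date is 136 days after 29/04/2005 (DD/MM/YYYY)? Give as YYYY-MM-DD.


Start: 2005-04-29
Adding 136 days
Days remaining in April: 1
After April: 135 days still to add
May 2005: 31 days, 104 remaining
June 2005: 30 days, 74 remaining
July 2005: 31 days, 43 remaining
August 2005: 31 days, 12 remaining
Result: 2005-09-12

2005-09-12


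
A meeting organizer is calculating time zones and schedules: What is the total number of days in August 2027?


Month: August
Year: 2027
August is a 31-day month
Total: 31 days

31


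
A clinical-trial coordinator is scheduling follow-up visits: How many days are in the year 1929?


Year: 1929
Check leap year rules:
Divisible by 4? No
1929 is not a leap year
Days: 365

365


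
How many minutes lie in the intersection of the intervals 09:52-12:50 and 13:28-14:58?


Interval A: [592, 770] minutes from midnight
Interval B: [808, 898] minutes from midnight
Overlap start = max(592, 808) = 808
Overlap end = min(770, 898) = 770
End <= start, so the intervals do not overlap: 0 minutes

0


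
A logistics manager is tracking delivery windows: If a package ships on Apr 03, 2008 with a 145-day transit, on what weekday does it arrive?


Start: 2008-04-03 (Thursday)
Step 1 - find target date: add 145 days
  2008-04-03 + 145 days = 2008-08-26
Step 2 - day of week:
  145 mod 7 = 5
  Thursday + 5 days -> Tuesday
Result: Tuesday (2008-08-26)

Tuesday


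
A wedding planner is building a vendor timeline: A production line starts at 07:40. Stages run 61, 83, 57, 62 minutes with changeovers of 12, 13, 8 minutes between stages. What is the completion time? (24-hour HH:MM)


Start: 07:40 = 460 min from midnight
  after task 1 (61 min): 08:41
  after break (12 min): 08:53
  after task 2 (83 min): 10:16
  after break (13 min): 10:29
  after task 3 (57 min): 11:26
  after break (8 min): 11:34
  after task 4 (62 min): 12:36
Total elapsed: 296 minutes
End time: 12:36

12:36


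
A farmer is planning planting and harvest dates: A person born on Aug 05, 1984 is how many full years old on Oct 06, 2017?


Birth: 1984-08-05
Reference: 2017-10-06
Year difference: 2017 - 1984 = 33
Has birthday (08-05) occurred by 10-06? Yes
Age in full years: 33

33


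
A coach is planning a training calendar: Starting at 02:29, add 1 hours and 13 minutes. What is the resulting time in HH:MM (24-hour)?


Start time: 02:29
Adding: 1 hours 13 minutes
Minutes: 29 + 13 = 42
Hours: 2 + 1 + 0 = 3
Result: 03:42

03:42


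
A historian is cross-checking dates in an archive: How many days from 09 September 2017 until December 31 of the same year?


Start: September 09, 2017
End: December 31, 2017
Days left in September: 21
October: 31
November: 30
December: 31
Sum of remaining months: 92
Total: 21 + 92 = 113

113
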